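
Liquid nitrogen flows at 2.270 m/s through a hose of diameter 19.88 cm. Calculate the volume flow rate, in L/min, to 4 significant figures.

Q = A·v = 0.03104 m² × 2.270 m/s = 0.07046 m³/s.
Converting: 0.07046 m³/s × 60000 = 4228 L/min.

Q ≈ 4228 L/min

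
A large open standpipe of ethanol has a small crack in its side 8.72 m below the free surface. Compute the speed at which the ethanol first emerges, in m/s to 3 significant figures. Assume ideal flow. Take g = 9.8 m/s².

Bernoulli from surface to hole (P equal, v_surface ≈ 0): v = √(2gh) = √(2×9.8×8.72) = 13.1 m/s.

v ≈ 13.1 m/s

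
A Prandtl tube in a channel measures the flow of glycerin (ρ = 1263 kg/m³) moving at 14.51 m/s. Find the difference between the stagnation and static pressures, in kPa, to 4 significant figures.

ΔP ≈ 133.0 kPa

Bernoulli between the free stream and the stagnation point: ½ρv² = P_stag − P_static.
ΔP = ½·1263·14.51² = 133000 Pa.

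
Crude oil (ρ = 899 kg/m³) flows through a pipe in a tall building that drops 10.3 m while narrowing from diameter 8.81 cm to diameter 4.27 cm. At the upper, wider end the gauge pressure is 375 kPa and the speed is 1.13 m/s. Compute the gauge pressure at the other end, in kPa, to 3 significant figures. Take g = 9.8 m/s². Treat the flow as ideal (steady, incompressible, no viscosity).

P₂ ≈ 456 kPa

The volume flow rate is constant, so v₂ = (A₁/A₂)v₁ = (61.0/14.3)·1.13 = 4.81 m/s.
Applying Bernoulli between the two ends and solving for P₂: P₂ = P₁ + ½ρ(v₁² − v₂²) − ρgΔh.
P₂ = 375000 + ½·899·(1.13² − 4.81²) − 899·9.8·(−10.3) = 375000 + (-9830) − (-90700) = 456000 Pa.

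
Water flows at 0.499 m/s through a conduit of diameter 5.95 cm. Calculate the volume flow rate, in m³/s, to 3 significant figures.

Q = A·v = 0.00278 m² × 0.499 m/s = 0.00139 m³/s.

0.00139 m³/s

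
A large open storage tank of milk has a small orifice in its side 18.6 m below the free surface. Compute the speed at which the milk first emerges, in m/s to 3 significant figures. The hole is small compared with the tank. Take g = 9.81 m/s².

19.1 m/s

Torricelli's result v = √(2gh) gives v = √(2·9.81·18.6) = 19.1 m/s.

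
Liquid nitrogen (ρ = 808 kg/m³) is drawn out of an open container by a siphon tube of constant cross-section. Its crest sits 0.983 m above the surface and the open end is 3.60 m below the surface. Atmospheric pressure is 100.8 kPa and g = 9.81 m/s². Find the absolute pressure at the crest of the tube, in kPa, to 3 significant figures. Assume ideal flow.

64.5 kPa

The outlet speed comes from Torricelli: v = √(2g·3.60) = 8.40 m/s.
With constant cross-section the crest speed equals v; applying Bernoulli from the surface up to the crest, P_top = P_atm − ½ρv² − ρg·h_top.
P_top = 100800 − ½·808·8.40² − 808·9.81·0.983 = 64500 Pa.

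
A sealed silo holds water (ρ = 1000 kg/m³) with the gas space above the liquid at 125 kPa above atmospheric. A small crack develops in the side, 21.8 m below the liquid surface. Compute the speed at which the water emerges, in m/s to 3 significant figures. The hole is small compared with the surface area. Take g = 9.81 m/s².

Take point 1 at the surface (v₁ ≈ 0) and point 2 at the hole (at atmospheric pressure). Bernoulli: P₁ + ρg h = P_atm + ½ρv₂².
With P₁ − P_atm = 125000 Pa, v₂ = √(2gh + 2ΔP/ρ) = √(2·9.81·21.8 + 2·125000/1000) = 26.0 m/s.

v ≈ 26.0 m/s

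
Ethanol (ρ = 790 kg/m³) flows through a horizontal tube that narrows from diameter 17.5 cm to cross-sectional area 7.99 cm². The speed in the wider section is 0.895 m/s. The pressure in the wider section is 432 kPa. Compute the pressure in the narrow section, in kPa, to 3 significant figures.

Mass conservation (A₁v₁ = A₂v₂) gives v₂ = 0.895 × 241/7.99 = 26.9 m/s.
Bernoulli (h₁ = h₂): P₁ − P₂ = ½ρ(v₂² − v₁²).
P₂ = P₁ − ½ρ(v₂² − v₁²) = 432000 − ½·790·(26.9² − 0.895²) = 432000 − 286000 = 146000 Pa.

P₂ ≈ 146 kPa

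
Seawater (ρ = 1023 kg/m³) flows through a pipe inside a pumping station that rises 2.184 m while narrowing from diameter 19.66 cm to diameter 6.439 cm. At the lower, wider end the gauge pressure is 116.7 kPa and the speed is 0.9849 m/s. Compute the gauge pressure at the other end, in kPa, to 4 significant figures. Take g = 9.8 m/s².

Mass conservation (A₁v₁ = A₂v₂) gives v₂ = 0.9849 × 303.6/32.56 = 9.182 m/s.
Applying Bernoulli between the two ends and solving for P₂: P₂ = P₁ + ½ρ(v₁² − v₂²) − ρgΔh.
P₂ = 116700 + ½·1023·(0.9849² − 9.182²) − 1023·9.8·(+2.184) = 116700 + (-42620) − (21900) = 52180 Pa.

P₂ ≈ 52.18 kPa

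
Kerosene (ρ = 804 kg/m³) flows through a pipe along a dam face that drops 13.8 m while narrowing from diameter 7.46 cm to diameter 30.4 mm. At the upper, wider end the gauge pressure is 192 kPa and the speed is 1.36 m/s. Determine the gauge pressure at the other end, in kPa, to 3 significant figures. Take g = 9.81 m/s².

P₂ ≈ 275 kPa

By continuity, v₂ = v₁·A₁/A₂ = 1.36·(43.7/7.26) = 8.19 m/s.
Applying Bernoulli between the two ends and solving for P₂: P₂ = P₁ + ½ρ(v₁² − v₂²) − ρgΔh.
P₂ = 192000 + ½·804·(1.36² − 8.19²) − 804·9.81·(−13.8) = 192000 + (-26200) − (-109000) = 275000 Pa.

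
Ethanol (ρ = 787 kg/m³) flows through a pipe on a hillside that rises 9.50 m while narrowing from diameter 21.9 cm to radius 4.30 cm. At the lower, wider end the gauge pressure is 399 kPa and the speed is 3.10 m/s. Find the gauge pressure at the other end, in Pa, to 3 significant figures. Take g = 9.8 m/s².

P₂ = 170000 Pa

Continuity gives A₁v₁ = A₂v₂, so v₂ = (377 cm²)/(58.1 cm²) × 3.10 m/s = 20.1 m/s.
Bernoulli: P₁ + ½ρv₁² + ρg h₁ = P₂ + ½ρv₂² + ρg h₂, so P₂ = P₁ + ½ρ(v₁² − v₂²) − ρg(h₂ − h₁).
P₂ = 399000 + ½·787·(3.10² − 20.1²) − 787·9.8·(+9.50) = 399000 + (-155000) − (73300) = 170000 Pa.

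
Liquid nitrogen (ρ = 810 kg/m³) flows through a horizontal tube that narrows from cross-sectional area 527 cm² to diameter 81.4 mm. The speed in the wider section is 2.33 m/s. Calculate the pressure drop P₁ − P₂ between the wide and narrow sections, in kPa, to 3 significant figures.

By continuity, v₂ = v₁·A₁/A₂ = 2.33·(527/52.0) = 23.6 m/s.
With no height change, Bernoulli's equation is P₁ + ½ρv₁² = P₂ + ½ρv₂².
P₁ − P₂ = ½·810·(23.6² − 2.33²) = ½·810·551 = 223000 Pa.

ΔP ≈ 223 kPa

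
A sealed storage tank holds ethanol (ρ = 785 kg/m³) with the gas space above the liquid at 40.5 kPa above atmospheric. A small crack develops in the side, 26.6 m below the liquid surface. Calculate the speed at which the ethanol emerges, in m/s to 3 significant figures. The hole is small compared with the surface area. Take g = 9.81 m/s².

v ≈ 25.0 m/s

Take point 1 at the surface (v₁ ≈ 0) and point 2 at the hole (at atmospheric pressure). Bernoulli: P₁ + ρg h = P_atm + ½ρv₂².
With P₁ − P_atm = 40500 Pa, v₂ = √(2gh + 2ΔP/ρ) = √(2·9.81·26.6 + 2·40500/785) = 25.0 m/s.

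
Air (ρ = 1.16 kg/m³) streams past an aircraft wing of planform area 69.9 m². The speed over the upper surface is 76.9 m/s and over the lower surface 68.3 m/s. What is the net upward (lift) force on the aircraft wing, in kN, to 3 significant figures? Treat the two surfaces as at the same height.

F ≈ 50.6 kN

The faster flow above has the lower pressure; Bernoulli (same height) gives ΔP = ½ρ(v_up² − v_low²).
ΔP = ½·1.16·(76.9² − 68.3²) = 724 Pa.
Lift = ΔP · A = 724 × 69.9 = 50600 N.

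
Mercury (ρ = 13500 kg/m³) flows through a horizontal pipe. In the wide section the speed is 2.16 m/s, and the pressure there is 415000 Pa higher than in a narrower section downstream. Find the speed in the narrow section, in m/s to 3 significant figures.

v₂ ≈ 8.13 m/s

Horizontal Bernoulli: P₁ + ½ρv₁² = P₂ + ½ρv₂², so v₂² = v₁² + 2(P₁ − P₂)/ρ.
v₂ = √(2.16² + 2·415000/13500) = √(4.67 + 61.5) = 8.13 m/s.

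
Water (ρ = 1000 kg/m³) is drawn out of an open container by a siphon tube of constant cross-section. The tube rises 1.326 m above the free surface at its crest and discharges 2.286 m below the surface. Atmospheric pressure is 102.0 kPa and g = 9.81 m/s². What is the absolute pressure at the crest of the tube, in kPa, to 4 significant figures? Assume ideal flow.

66.57 kPa

From the surface to the outlet (both open to atmosphere, surface at rest): v = √(2g·h_out) = √(2·9.81·2.286) = 6.697 m/s.
With constant cross-section the crest speed equals v; applying Bernoulli from the surface up to the crest, P_top = P_atm − ½ρv² − ρg·h_top.
P_top = 102000 − ½·1000·6.697² − 1000·9.81·1.326 = 66570 Pa.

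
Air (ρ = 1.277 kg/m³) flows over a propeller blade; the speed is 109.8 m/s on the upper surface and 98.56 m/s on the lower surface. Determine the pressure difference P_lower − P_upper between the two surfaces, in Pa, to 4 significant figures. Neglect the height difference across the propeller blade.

Bernoulli (same height): P_lower − P_upper = ½ρ(v_upper² − v_lower²).
ΔP = ½·1.277·(109.8² − 98.56²) = 1495 Pa.

ΔP ≈ 1495 Pa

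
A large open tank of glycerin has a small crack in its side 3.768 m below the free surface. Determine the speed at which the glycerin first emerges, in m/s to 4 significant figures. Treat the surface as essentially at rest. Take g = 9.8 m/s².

Torricelli's result v = √(2gh) gives v = √(2·9.8·3.768) = 8.594 m/s.

8.594 m/s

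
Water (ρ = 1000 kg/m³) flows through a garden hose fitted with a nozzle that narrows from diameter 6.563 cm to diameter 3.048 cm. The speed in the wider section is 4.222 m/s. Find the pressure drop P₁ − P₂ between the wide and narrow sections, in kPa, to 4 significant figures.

ΔP ≈ 182.7 kPa

Continuity gives A₁v₁ = A₂v₂, so v₂ = (33.83 cm²)/(7.297 cm²) × 4.222 m/s = 19.57 m/s.
Bernoulli (h₁ = h₂): P₁ − P₂ = ½ρ(v₂² − v₁²).
P₁ − P₂ = ½·1000·(19.57² − 4.222²) = ½·1000·365.3 = 182700 Pa.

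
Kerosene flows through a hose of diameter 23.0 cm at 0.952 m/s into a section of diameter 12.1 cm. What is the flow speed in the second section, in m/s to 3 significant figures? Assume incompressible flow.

v₂ = 3.44 m/s

By continuity, v₂ = v₁·A₁/A₂ = 0.952·(415/115) = 3.44 m/s.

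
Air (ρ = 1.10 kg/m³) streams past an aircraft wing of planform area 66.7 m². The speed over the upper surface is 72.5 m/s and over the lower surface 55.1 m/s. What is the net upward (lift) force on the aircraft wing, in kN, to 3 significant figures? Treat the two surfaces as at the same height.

With equal heights on the two surfaces, Bernoulli gives P_lower − P_upper = ½ρ(v_upper² − v_lower²).
ΔP = ½·1.10·(72.5² − 55.1²) = 1220 Pa.
Lift = ΔP · A = 1220 × 66.7 = 81400 N.

F ≈ 81.4 kN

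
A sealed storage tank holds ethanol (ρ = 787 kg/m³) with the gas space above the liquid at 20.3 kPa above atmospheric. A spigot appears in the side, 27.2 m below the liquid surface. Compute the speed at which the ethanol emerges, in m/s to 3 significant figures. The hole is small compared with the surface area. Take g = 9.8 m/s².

24.2 m/s

Take point 1 at the surface (v₁ ≈ 0) and point 2 at the hole (at atmospheric pressure). Bernoulli: P₁ + ρg h = P_atm + ½ρv₂².
With P₁ − P_atm = 20300 Pa, v₂ = √(2gh + 2ΔP/ρ) = √(2·9.8·27.2 + 2·20300/787) = 24.2 m/s.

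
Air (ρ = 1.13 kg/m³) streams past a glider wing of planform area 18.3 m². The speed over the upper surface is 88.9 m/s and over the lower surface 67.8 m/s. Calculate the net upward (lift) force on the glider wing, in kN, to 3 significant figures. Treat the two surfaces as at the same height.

F ≈ 34.2 kN

From P + ½ρv² = const at equal height, P_low − P_up = ½ρ(v_up² − v_low²).
ΔP = ½·1.13·(88.9² − 67.8²) = 1870 Pa.
Lift = ΔP · A = 1870 × 18.3 = 34200 N.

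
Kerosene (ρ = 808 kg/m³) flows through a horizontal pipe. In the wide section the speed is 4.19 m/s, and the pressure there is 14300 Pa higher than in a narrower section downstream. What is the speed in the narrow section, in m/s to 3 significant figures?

Along the level pipe P + ½ρv² is conserved, hence v₂² = v₁² + 2(P₁ − P₂)/ρ.
v₂ = √(4.19² + 2·14300/808) = √(17.6 + 35.4) = 7.28 m/s.

7.28 m/s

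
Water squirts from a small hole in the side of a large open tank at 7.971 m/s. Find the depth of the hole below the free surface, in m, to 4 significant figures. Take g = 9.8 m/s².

h ≈ 3.242 m

Inverting v = √(2gh) gives h = v² / 2g.
h = 7.971²/(2·9.8) = 63.54/19.60 = 3.242 m.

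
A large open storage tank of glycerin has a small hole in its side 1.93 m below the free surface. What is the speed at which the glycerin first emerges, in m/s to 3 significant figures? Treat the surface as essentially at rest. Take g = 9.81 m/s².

Torricelli's result v = √(2gh) gives v = √(2·9.81·1.93) = 6.15 m/s.

6.15 m/s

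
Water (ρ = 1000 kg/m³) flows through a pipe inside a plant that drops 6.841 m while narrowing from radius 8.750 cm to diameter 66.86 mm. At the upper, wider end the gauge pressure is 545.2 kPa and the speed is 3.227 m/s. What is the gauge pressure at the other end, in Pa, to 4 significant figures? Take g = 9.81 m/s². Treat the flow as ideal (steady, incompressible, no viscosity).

P₂ ≈ 373100 Pa

Continuity gives A₁v₁ = A₂v₂, so v₂ = (240.5 cm²)/(35.11 cm²) × 3.227 m/s = 22.11 m/s.
Applying Bernoulli between the two ends and solving for P₂: P₂ = P₁ + ½ρ(v₁² − v₂²) − ρgΔh.
P₂ = 545200 + ½·1000·(3.227² − 22.11²) − 1000·9.81·(−6.841) = 545200 + (-239200) − (-67110) = 373100 Pa.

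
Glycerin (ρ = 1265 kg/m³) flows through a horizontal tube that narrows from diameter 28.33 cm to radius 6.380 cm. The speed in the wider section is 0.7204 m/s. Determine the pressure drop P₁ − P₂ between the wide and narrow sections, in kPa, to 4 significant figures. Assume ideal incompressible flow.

Continuity gives A₁v₁ = A₂v₂, so v₂ = (630.4 cm²)/(127.9 cm²) × 0.7204 m/s = 3.551 m/s.
Bernoulli (h₁ = h₂): P₁ − P₂ = ½ρ(v₂² − v₁²).
P₁ − P₂ = ½·1265·(3.551² − 0.7204²) = ½·1265·12.09 = 7648 Pa.

ΔP ≈ 7.648 kPa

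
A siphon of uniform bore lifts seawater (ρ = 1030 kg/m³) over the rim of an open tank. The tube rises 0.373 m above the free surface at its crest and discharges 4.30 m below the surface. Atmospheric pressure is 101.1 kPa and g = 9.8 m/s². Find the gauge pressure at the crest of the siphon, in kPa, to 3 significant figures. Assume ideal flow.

From the surface to the outlet (both open to atmosphere, surface at rest): v = √(2g·h_out) = √(2·9.8·4.30) = 9.18 m/s.
Continuity keeps v the same throughout the tube; from surface to crest, P_atm + 0 = P_top + ½ρv² + ρg·h_top.
P_top = 101100 − ½·1030·9.18² − 1030·9.8·0.373 = 53900 Pa. So P_gauge = P_top − P_atm = -47200 Pa.

-47.2 kPa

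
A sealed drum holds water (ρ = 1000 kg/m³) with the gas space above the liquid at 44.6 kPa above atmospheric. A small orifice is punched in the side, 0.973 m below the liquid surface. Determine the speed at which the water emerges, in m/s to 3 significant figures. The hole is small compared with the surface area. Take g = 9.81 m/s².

Take point 1 at the surface (v₁ ≈ 0) and point 2 at the hole (at atmospheric pressure). Bernoulli: P₁ + ρg h = P_atm + ½ρv₂².
With P₁ − P_atm = 44600 Pa, v₂ = √(2gh + 2ΔP/ρ) = √(2·9.81·0.973 + 2·44600/1000) = 10.4 m/s.

v ≈ 10.4 m/s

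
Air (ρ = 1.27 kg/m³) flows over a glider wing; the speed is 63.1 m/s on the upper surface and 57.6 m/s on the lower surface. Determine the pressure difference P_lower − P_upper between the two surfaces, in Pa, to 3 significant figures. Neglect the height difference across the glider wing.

Bernoulli (same height): P_lower − P_upper = ½ρ(v_upper² − v_lower²).
ΔP = ½·1.27·(63.1² − 57.6²) = 422 Pa.

422 Pa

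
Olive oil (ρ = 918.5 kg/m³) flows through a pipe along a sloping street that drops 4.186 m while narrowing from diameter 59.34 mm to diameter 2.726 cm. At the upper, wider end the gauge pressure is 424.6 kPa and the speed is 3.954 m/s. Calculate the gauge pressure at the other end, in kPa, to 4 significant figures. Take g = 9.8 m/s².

P₂ = 308.2 kPa

Continuity gives A₁v₁ = A₂v₂, so v₂ = (27.66 cm²)/(5.836 cm²) × 3.954 m/s = 18.74 m/s.
Bernoulli: P₁ + ½ρv₁² + ρg h₁ = P₂ + ½ρv₂² + ρg h₂, so P₂ = P₁ + ½ρ(v₁² − v₂²) − ρg(h₂ − h₁).
P₂ = 424600 + ½·918.5·(3.954² − 18.74²) − 918.5·9.8·(−4.186) = 424600 + (-154000) − (-37680) = 308200 Pa.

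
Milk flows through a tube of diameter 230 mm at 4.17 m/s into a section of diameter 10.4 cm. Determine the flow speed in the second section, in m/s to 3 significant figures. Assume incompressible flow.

v₂ ≈ 20.4 m/s

By continuity, v₂ = v₁·A₁/A₂ = 4.17·(415/84.9) = 20.4 m/s.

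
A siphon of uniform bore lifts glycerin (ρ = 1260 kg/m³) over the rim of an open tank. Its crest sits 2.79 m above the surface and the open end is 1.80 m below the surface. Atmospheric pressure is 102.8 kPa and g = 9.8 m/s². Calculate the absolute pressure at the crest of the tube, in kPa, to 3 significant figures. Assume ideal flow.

From the surface to the outlet (both open to atmosphere, surface at rest): v = √(2g·h_out) = √(2·9.8·1.80) = 5.94 m/s.
With constant cross-section the crest speed equals v; applying Bernoulli from the surface up to the crest, P_top = P_atm − ½ρv² − ρg·h_top.
P_top = 102800 − ½·1260·5.94² − 1260·9.8·2.79 = 46100 Pa.

P_top ≈ 46.1 kPa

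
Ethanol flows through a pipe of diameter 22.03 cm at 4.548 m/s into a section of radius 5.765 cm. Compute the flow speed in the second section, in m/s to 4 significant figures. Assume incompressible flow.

v₂ ≈ 16.60 m/s

By continuity, v₂ = v₁·A₁/A₂ = 4.548·(381.2/104.4) = 16.60 m/s.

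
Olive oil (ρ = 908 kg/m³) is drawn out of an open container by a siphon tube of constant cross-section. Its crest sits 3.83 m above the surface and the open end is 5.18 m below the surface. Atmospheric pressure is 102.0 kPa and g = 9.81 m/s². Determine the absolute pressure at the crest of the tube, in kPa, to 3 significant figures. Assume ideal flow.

From the surface to the outlet (both open to atmosphere, surface at rest): v = √(2g·h_out) = √(2·9.81·5.18) = 10.1 m/s.
With constant cross-section the crest speed equals v; applying Bernoulli from the surface up to the crest, P_top = P_atm − ½ρv² − ρg·h_top.
P_top = 102000 − ½·908·10.1² − 908·9.81·3.83 = 21700 Pa.

21.7 kPa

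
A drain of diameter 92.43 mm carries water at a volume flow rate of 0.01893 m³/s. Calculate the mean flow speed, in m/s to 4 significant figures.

Q = 0.01893 m³/s = 0.01893 m³/s.
v = Q/A = 0.01893 / 0.006710 = 2.821 m/s.

v = 2.821 m/s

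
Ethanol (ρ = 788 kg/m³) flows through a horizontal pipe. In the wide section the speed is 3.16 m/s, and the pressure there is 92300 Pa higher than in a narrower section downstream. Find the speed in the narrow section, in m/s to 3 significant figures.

v₂ ≈ 15.6 m/s

With h₁ = h₂, rearranging Bernoulli gives v₂ = √(v₁² + 2ΔP/ρ).
v₂ = √(3.16² + 2·92300/788) = √(9.99 + 234) = 15.6 m/s.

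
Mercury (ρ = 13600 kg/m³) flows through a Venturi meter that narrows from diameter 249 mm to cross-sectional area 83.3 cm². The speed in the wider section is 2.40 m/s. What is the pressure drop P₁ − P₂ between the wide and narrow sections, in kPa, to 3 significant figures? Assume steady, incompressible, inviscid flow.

Continuity gives A₁v₁ = A₂v₂, so v₂ = (487 cm²)/(83.3 cm²) × 2.40 m/s = 14.0 m/s.
The pipe is horizontal, so Bernoulli reduces to P₁ + ½ρv₁² = P₂ + ½ρv₂².
P₁ − P₂ = ½·13600·(14.0² − 2.40²) = ½·13600·191 = 1300000 Pa.

ΔP ≈ 1300 kPa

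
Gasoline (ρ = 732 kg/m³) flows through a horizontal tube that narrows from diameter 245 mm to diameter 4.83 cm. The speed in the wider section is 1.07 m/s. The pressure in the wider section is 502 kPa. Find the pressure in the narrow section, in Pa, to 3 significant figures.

Mass conservation (A₁v₁ = A₂v₂) gives v₂ = 1.07 × 471/18.3 = 27.5 m/s.
With no height change, Bernoulli's equation is P₁ + ½ρv₁² = P₂ + ½ρv₂².
P₂ = P₁ − ½ρ(v₂² − v₁²) = 502000 − ½·732·(27.5² − 1.07²) = 502000 − 277000 = 225000 Pa.

P₂ ≈ 225000 Pa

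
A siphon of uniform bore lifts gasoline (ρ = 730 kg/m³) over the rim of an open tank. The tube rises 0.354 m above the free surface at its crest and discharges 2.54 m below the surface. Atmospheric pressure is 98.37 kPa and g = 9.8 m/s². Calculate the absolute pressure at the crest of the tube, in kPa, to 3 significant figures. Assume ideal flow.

P_top = 77.7 kPa

Bernoulli surface→outlet gives ½v² = g·h_out, so v = √(2·9.8·2.54) = 7.06 m/s.
The bore is uniform, so the speed at the crest is the same v. Bernoulli surface→crest: P_atm = P_top + ½ρv² + ρg·h_top.
P_top = 98370 − ½·730·7.06² − 730·9.8·0.354 = 77700 Pa.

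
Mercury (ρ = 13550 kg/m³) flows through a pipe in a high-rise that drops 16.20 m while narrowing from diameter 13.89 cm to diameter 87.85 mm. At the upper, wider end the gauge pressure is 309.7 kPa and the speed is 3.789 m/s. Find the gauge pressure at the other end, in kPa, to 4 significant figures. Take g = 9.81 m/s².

1953 kPa

The volume flow rate is constant, so v₂ = (A₁/A₂)v₁ = (151.5/60.61)·3.789 = 9.472 m/s.
Applying Bernoulli between the two ends and solving for P₂: P₂ = P₁ + ½ρ(v₁² − v₂²) − ρgΔh.
P₂ = 309700 + ½·13550·(3.789² − 9.472²) − 13550·9.81·(−16.20) = 309700 + (-510600) − (-2153000) = 1953000 Pa.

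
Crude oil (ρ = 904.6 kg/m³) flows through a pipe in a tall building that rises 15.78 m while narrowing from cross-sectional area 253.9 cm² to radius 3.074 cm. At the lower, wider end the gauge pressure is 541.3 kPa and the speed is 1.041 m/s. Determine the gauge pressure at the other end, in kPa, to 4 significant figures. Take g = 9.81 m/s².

P₂ ≈ 365.9 kPa

By continuity, v₂ = v₁·A₁/A₂ = 1.041·(253.9/29.69) = 8.903 m/s.
Energy conservation along the streamline gives P₂ = P₁ − ½ρ(v₂² − v₁²) − ρg(h₂ − h₁).
P₂ = 541300 + ½·904.6·(1.041² − 8.903²) − 904.6·9.81·(+15.78) = 541300 + (-35360) − (140000) = 365900 Pa.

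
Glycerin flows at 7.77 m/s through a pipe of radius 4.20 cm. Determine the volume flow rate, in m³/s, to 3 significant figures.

Q ≈ 0.0431 m³/s

Q = A·v = 0.00554 m² × 7.77 m/s = 0.0431 m³/s.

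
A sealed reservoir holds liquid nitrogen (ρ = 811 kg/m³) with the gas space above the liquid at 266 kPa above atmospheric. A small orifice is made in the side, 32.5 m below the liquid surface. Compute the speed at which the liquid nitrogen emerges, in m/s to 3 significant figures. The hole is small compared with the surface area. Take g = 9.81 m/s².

Take point 1 at the surface (v₁ ≈ 0) and point 2 at the hole (at atmospheric pressure). Bernoulli: P₁ + ρg h = P_atm + ½ρv₂².
With P₁ − P_atm = 266000 Pa, v₂ = √(2gh + 2ΔP/ρ) = √(2·9.81·32.5 + 2·266000/811) = 36.0 m/s.

36.0 m/s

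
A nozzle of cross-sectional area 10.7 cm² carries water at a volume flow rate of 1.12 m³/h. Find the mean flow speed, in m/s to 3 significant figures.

Q = 1.12 m³/h = 0.000311 m³/s.
v = Q/A = 0.000311 / 0.00107 = 0.291 m/s.

0.291 m/s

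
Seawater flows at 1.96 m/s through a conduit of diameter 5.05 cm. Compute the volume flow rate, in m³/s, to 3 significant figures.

0.00393 m³/s

Q = A·v = 0.00200 m² × 1.96 m/s = 0.00393 m³/s.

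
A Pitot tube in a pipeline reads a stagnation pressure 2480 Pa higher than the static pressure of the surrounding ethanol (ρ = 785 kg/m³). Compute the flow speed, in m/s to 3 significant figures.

Bernoulli between the free stream and the stagnation point: ½ρv² = P_stag − P_static.
v = √(2ΔP/ρ) = √(2·2480/785) = 2.51 m/s.

v ≈ 2.51 m/s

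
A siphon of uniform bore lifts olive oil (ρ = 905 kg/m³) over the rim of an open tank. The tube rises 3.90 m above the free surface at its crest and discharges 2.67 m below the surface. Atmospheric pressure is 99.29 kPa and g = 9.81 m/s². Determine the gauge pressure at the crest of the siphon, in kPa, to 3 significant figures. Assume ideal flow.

The outlet speed comes from Torricelli: v = √(2g·2.67) = 7.24 m/s.
The bore is uniform, so the speed at the crest is the same v. Bernoulli surface→crest: P_atm = P_top + ½ρv² + ρg·h_top.
P_top = 99290 − ½·905·7.24² − 905·9.81·3.90 = 41000 Pa. So P_gauge = P_top − P_atm = -58300 Pa.

-58.3 kPa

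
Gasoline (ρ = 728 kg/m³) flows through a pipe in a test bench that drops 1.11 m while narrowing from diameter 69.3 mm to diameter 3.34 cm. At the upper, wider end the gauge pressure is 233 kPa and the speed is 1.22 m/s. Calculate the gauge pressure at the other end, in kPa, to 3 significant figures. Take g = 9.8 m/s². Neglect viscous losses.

P₂ ≈ 231 kPa

By continuity, v₂ = v₁·A₁/A₂ = 1.22·(37.7/8.76) = 5.25 m/s.
Applying Bernoulli between the two ends and solving for P₂: P₂ = P₁ + ½ρ(v₁² − v₂²) − ρgΔh.
P₂ = 233000 + ½·728·(1.22² − 5.25²) − 728·9.8·(−1.11) = 233000 + (-9500) − (-7920) = 231000 Pa.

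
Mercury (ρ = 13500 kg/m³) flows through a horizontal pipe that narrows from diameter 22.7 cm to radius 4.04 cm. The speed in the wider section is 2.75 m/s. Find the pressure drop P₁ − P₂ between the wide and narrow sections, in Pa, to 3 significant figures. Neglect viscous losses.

ΔP = 3130000 Pa

By continuity, v₂ = v₁·A₁/A₂ = 2.75·(405/51.3) = 21.7 m/s.
With no height change, Bernoulli's equation is P₁ + ½ρv₁² = P₂ + ½ρv₂².
P₁ − P₂ = ½·13500·(21.7² − 2.75²) = ½·13500·464 = 3130000 Pa.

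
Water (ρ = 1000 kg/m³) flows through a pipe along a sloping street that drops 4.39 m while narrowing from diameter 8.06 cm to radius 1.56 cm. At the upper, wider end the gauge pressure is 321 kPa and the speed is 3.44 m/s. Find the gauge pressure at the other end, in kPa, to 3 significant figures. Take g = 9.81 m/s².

Mass conservation (A₁v₁ = A₂v₂) gives v₂ = 3.44 × 51.0/7.65 = 23.0 m/s.
Bernoulli: P₁ + ½ρv₁² + ρg h₁ = P₂ + ½ρv₂² + ρg h₂, so P₂ = P₁ + ½ρ(v₁² − v₂²) − ρg(h₂ − h₁).
P₂ = 321000 + ½·1000·(3.44² − 23.0²) − 1000·9.81·(−4.39) = 321000 + (-258000) − (-43100) = 106000 Pa.

P₂ = 106 kPa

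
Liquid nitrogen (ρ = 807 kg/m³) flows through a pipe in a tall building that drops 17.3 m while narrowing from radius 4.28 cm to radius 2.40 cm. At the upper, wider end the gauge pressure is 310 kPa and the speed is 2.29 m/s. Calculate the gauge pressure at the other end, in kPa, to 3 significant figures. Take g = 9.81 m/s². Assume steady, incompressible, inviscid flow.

By continuity, v₂ = v₁·A₁/A₂ = 2.29·(57.5/18.1) = 7.28 m/s.
Energy conservation along the streamline gives P₂ = P₁ − ½ρ(v₂² − v₁²) − ρg(h₂ − h₁).
P₂ = 310000 + ½·807·(2.29² − 7.28²) − 807·9.81·(−17.3) = 310000 + (-19300) − (-137000) = 428000 Pa.

P₂ ≈ 428 kPa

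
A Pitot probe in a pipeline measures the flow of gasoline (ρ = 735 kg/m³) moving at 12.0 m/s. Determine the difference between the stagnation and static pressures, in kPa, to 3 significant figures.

ΔP = 52.9 kPa

Bernoulli between the free stream and the stagnation point: ½ρv² = P_stag − P_static.
ΔP = ½·735·12.0² = 52900 Pa.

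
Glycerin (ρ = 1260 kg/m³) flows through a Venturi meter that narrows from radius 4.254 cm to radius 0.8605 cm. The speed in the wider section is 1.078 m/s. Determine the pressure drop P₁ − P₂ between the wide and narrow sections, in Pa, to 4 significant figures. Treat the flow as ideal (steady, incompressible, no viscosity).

The volume flow rate is constant, so v₂ = (A₁/A₂)v₁ = (56.85/2.326)·1.078 = 26.35 m/s.
With no height change, Bernoulli's equation is P₁ + ½ρv₁² = P₂ + ½ρv₂².
P₁ − P₂ = ½·1260·(26.35² − 1.078²) = ½·1260·692.9 = 436600 Pa.

ΔP ≈ 436600 Pa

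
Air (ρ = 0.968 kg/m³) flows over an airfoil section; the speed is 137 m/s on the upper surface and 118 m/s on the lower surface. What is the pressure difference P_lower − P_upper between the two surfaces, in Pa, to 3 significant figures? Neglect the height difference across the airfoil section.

The pressure is lower where the speed is higher: ΔP = ½ρ(v_up² − v_low²).
ΔP = ½·0.968·(137² − 118²) = 2340 Pa.

ΔP ≈ 2340 Pa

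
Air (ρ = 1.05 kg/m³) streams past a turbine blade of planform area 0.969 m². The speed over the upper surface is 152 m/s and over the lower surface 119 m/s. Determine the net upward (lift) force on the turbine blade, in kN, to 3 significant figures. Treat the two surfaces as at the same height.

F ≈ 4.55 kN

With equal heights on the two surfaces, Bernoulli gives P_lower − P_upper = ½ρ(v_upper² − v_lower²).
ΔP = ½·1.05·(152² − 119²) = 4700 Pa.
Lift = ΔP · A = 4700 × 0.969 = 4550 N.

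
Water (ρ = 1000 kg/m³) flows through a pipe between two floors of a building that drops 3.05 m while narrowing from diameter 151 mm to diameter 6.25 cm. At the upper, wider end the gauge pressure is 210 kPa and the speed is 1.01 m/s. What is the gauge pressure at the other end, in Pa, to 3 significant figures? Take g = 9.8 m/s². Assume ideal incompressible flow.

Continuity gives A₁v₁ = A₂v₂, so v₂ = (179 cm²)/(30.7 cm²) × 1.01 m/s = 5.90 m/s.
Energy conservation along the streamline gives P₂ = P₁ − ½ρ(v₂² − v₁²) − ρg(h₂ − h₁).
P₂ = 210000 + ½·1000·(1.01² − 5.90²) − 1000·9.8·(−3.05) = 210000 + (-16900) − (-29900) = 223000 Pa.

P₂ ≈ 223000 Pa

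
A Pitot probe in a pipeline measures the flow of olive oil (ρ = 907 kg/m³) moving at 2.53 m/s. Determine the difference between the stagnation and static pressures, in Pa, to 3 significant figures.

2900 Pa

At the stagnation point the flow is brought to rest, so Bernoulli gives P_stag − P_static = ½ρv².
ΔP = ½·907·2.53² = 2900 Pa.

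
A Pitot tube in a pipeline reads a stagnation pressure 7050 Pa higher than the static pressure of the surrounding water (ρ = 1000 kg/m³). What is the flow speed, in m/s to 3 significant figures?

Bernoulli between the free stream and the stagnation point: ½ρv² = P_stag − P_static.
v = √(2ΔP/ρ) = √(2·7050/1000) = 3.75 m/s.

3.75 m/s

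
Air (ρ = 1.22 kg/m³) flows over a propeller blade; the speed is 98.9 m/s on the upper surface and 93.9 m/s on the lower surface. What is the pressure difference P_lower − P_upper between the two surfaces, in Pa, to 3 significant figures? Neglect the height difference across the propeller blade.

588 Pa

With negligible Δh, P + ½ρv² is constant, so P_low − P_up = ½ρ(v_up² − v_low²).
ΔP = ½·1.22·(98.9² − 93.9²) = 588 Pa.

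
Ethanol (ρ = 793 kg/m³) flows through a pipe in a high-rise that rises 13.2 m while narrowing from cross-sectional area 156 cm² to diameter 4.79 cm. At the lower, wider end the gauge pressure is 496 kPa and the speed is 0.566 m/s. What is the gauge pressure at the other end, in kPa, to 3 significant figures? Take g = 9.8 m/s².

P₂ ≈ 384 kPa

Mass conservation (A₁v₁ = A₂v₂) gives v₂ = 0.566 × 156/18.0 = 4.90 m/s.
Bernoulli: P₁ + ½ρv₁² + ρg h₁ = P₂ + ½ρv₂² + ρg h₂, so P₂ = P₁ + ½ρ(v₁² − v₂²) − ρg(h₂ − h₁).
P₂ = 496000 + ½·793·(0.566² − 4.90²) − 793·9.8·(+13.2) = 496000 + (-9390) − (103000) = 384000 Pa.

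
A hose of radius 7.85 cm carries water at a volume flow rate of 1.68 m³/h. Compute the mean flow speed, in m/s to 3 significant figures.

Q = 1.68 m³/h = 0.000467 m³/s.
v = Q/A = 0.000467 / 0.0194 = 0.0241 m/s.

0.0241 m/s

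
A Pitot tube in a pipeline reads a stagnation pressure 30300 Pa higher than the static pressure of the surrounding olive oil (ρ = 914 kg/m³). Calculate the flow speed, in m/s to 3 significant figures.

The dynamic pressure equals the rise in static pressure at the stagnation point: ΔP = ½ρv².
v = √(2ΔP/ρ) = √(2·30300/914) = 8.14 m/s.

v = 8.14 m/s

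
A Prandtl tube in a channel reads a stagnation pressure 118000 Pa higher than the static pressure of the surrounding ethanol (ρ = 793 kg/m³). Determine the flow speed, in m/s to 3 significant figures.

v ≈ 17.3 m/s

At the stagnation point the flow is brought to rest, so Bernoulli gives P_stag − P_static = ½ρv².
v = √(2ΔP/ρ) = √(2·118000/793) = 17.3 m/s.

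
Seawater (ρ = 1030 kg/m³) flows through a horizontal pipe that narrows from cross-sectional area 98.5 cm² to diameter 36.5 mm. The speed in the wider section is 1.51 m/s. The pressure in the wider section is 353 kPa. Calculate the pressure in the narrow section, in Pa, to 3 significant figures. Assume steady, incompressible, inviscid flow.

Mass conservation (A₁v₁ = A₂v₂) gives v₂ = 1.51 × 98.5/10.5 = 14.2 m/s.
Along the horizontal streamline, P + ½ρv² is constant.
P₂ = P₁ − ½ρ(v₂² − v₁²) = 353000 − ½·1030·(14.2² − 1.51²) = 353000 − 103000 = 250000 Pa.

P₂ = 250000 Pa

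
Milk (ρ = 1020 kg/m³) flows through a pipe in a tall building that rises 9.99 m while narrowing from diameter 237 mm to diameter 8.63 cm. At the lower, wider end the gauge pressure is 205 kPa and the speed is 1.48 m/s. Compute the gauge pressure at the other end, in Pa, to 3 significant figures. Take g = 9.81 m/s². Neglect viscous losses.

Mass conservation (A₁v₁ = A₂v₂) gives v₂ = 1.48 × 441/58.5 = 11.2 m/s.
Applying Bernoulli between the two ends and solving for P₂: P₂ = P₁ + ½ρ(v₁² − v₂²) − ρgΔh.
P₂ = 205000 + ½·1020·(1.48² − 11.2²) − 1020·9.81·(+9.99) = 205000 + (-62400) − (100000) = 42600 Pa.

P₂ ≈ 42600 Pa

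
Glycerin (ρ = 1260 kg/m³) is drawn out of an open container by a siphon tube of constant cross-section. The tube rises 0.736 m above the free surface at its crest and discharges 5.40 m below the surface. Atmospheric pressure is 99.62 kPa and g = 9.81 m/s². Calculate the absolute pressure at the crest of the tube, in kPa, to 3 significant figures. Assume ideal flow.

Bernoulli surface→outlet gives ½v² = g·h_out, so v = √(2·9.81·5.40) = 10.3 m/s.
Continuity keeps v the same throughout the tube; from surface to crest, P_atm + 0 = P_top + ½ρv² + ρg·h_top.
P_top = 99620 − ½·1260·10.3² − 1260·9.81·0.736 = 23800 Pa.

23.8 kPa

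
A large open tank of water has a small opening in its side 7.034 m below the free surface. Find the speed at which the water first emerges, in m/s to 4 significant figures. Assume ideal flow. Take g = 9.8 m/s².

v = 11.74 m/s

The surface is effectively still and both ends are open, so ½v² = gh and v = √(2·9.8·7.034) = 11.74 m/s.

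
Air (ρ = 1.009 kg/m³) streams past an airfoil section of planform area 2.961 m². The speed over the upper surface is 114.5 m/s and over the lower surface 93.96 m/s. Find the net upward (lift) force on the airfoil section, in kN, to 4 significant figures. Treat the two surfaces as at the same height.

F ≈ 6.396 kN

From P + ½ρv² = const at equal height, P_low − P_up = ½ρ(v_up² − v_low²).
ΔP = ½·1.009·(114.5² − 93.96²) = 2160 Pa.
Lift = ΔP · A = 2160 × 2.961 = 6396 N.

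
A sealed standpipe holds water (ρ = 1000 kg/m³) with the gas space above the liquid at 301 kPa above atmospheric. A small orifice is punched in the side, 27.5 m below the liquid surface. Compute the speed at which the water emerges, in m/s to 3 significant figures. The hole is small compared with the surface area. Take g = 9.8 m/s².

Take point 1 at the surface (v₁ ≈ 0) and point 2 at the hole (at atmospheric pressure). Bernoulli: P₁ + ρg h = P_atm + ½ρv₂².
With P₁ − P_atm = 301000 Pa, v₂ = √(2gh + 2ΔP/ρ) = √(2·9.8·27.5 + 2·301000/1000) = 33.8 m/s.

v ≈ 33.8 m/s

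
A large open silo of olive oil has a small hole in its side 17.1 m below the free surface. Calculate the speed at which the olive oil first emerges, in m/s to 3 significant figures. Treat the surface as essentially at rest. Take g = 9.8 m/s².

The surface is effectively still and both ends are open, so ½v² = gh and v = √(2·9.8·17.1) = 18.3 m/s.

v = 18.3 m/s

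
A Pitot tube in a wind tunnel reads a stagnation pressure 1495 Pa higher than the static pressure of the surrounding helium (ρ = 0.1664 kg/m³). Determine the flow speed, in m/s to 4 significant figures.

At the stagnation point the flow is brought to rest, so Bernoulli gives P_stag − P_static = ½ρv².
v = √(2ΔP/ρ) = √(2·1495/0.1664) = 134.0 m/s.

v ≈ 134.0 m/s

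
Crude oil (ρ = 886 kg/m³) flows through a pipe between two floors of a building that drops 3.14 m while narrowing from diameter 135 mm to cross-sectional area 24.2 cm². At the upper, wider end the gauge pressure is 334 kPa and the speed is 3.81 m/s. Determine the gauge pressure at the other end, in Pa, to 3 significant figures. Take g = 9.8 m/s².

The volume flow rate is constant, so v₂ = (A₁/A₂)v₁ = (143/24.2)·3.81 = 22.5 m/s.
Energy conservation along the streamline gives P₂ = P₁ − ½ρ(v₂² − v₁²) − ρg(h₂ − h₁).
P₂ = 334000 + ½·886·(3.81² − 22.5²) − 886·9.8·(−3.14) = 334000 + (-219000) − (-27300) = 143000 Pa.

P₂ ≈ 143000 Pa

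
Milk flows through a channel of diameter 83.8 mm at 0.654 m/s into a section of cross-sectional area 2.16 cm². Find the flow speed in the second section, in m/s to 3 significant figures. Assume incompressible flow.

The volume flow rate is constant, so v₂ = (A₁/A₂)v₁ = (55.2/2.16)·0.654 = 16.7 m/s.

v₂ ≈ 16.7 m/s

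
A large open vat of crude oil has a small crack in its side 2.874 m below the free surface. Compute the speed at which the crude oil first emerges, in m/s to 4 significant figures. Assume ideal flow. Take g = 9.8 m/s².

Bernoulli from surface to hole (P equal, v_surface ≈ 0): v = √(2gh) = √(2×9.8×2.874) = 7.505 m/s.

v ≈ 7.505 m/s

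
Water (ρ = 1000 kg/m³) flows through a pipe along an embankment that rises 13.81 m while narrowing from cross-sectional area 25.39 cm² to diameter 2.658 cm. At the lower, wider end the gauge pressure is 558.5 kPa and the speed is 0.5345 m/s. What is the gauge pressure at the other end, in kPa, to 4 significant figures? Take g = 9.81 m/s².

P₂ ≈ 420.2 kPa

Mass conservation (A₁v₁ = A₂v₂) gives v₂ = 0.5345 × 25.39/5.549 = 2.446 m/s.
Energy conservation along the streamline gives P₂ = P₁ − ½ρ(v₂² − v₁²) − ρg(h₂ − h₁).
P₂ = 558500 + ½·1000·(0.5345² − 2.446²) − 1000·9.81·(+13.81) = 558500 + (-2848) − (135500) = 420200 Pa.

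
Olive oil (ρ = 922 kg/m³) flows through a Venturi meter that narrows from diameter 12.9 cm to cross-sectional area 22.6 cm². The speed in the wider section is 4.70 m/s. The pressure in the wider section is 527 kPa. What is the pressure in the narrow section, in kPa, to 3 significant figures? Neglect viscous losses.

Mass conservation (A₁v₁ = A₂v₂) gives v₂ = 4.70 × 131/22.6 = 27.2 m/s.
The pipe is horizontal, so Bernoulli reduces to P₁ + ½ρv₁² = P₂ + ½ρv₂².
P₂ = P₁ − ½ρ(v₂² − v₁²) = 527000 − ½·922·(27.2² − 4.70²) = 527000 − 330000 = 197000 Pa.

197 kPa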